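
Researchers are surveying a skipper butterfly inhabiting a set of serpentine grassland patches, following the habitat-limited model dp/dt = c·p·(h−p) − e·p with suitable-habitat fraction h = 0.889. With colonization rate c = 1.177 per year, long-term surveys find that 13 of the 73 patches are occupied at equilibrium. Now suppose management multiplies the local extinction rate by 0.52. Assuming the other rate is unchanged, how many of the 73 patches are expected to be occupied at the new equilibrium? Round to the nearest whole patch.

38

Observed p* = 13/73 = 0.17808.
Balance c(h−p*) = e gives e = 1.177×(0.889 − 0.17808) = 0.83675.
New p* = 0.889 − e/c = 0.889 − 0.43511/1.17700 = 0.51932.
Expected occupied = 73 × 0.51932 = 37.91 ≈ 38.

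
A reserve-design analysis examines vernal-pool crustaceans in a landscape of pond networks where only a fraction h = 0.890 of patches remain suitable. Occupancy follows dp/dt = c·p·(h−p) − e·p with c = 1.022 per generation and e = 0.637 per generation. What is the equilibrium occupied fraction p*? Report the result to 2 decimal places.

Setting dp/dt = 0 and dividing by p* gives c·(h−p*) = e.
So p* = h − e/c = 0.890 − 0.637/1.022 = 0.890 − 0.6233 = 0.2667.

0.27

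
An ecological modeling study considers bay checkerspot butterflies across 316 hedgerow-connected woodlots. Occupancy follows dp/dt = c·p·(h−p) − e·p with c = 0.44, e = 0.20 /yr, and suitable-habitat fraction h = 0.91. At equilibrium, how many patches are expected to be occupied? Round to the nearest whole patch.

p* = h − e/c = 0.91 − 0.4545 = 0.4555.
Expected occupied patches = N × p* = 316 × 0.4555 = 143.92 ≈ 144.

144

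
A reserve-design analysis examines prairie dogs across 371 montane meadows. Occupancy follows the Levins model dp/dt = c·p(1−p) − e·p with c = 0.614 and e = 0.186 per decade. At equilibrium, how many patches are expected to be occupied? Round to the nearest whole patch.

p* = 1 − e/c = 1 − 0.186/0.614 = 0.6971.
Expected occupied patches = N × p* = 371 × 0.6971 = 258.61 ≈ 259.

259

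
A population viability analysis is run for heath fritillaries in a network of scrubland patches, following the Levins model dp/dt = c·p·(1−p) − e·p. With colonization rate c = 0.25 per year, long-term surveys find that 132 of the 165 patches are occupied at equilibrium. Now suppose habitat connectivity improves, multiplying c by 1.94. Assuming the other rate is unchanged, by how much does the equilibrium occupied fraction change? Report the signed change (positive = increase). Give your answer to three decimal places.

Observed p* = 132/165 = 0.80000.
Balance c(1−p*) = e gives e = 0.25×(1 − 0.80000) = 0.05000.
New p* = 1 − e/c = 1 − 0.05000/0.48500 = 0.89691.
Δp* = 0.89691 − 0.80000 = +0.09691.

0.097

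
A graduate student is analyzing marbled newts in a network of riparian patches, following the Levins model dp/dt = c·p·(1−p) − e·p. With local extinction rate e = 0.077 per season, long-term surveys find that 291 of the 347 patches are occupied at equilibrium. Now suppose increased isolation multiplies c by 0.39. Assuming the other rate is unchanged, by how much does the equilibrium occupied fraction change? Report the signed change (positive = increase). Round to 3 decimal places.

-0.252

Observed p* = 291/347 = 0.83862.
Balance c(1−p*) = e gives c = e/(1 − 0.83862) = 0.077/0.16138 = 0.47713.
New p* = 1 − e/c = 1 − 0.07700/0.18608 = 0.58620.
Δp* = 0.58620 − 0.83862 = -0.25242.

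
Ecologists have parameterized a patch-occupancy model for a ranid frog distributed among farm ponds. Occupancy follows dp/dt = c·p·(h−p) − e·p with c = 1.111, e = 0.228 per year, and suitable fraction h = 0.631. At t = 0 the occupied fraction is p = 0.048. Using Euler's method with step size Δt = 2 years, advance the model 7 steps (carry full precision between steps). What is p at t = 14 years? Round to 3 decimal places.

0.426

Update rule: p ← p + [c·p·(h−p) − e·p]·Δt with Δt = 2.
  1  |  dp/dt·Δt = +0.040292  |  p_1 = 0.088292
  2  |  dp/dt·Δt = +0.066210  |  p_2 = 0.154503
  3  |  dp/dt·Δt = +0.093131  |  p_3 = 0.247633
  4  |  dp/dt·Δt = +0.098023  |  p_4 = 0.345657
  5  |  dp/dt·Δt = +0.061538  |  p_5 = 0.407195
  6  |  dp/dt·Δt = +0.016815  |  p_6 = 0.424010
  7  |  dp/dt·Δt = +0.001667  |  p_7 = 0.425677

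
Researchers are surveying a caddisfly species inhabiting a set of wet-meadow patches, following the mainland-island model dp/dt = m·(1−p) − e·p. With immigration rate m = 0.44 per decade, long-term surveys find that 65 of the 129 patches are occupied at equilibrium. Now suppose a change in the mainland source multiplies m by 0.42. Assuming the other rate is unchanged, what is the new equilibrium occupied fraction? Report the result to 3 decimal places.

0.299

Observed p* = 65/129 = 0.50388.
Balance m(1−p*) = e·p* gives e = m(1−p*)/p* = 0.44×0.49612/0.50388 = 0.43322.
New p* = m/(m+e) = 0.18480/(0.18480+0.43322) = 0.29902.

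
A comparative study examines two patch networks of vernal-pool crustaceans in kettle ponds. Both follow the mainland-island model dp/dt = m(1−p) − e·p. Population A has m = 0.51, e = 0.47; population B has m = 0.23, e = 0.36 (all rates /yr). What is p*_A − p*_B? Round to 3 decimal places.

A: p*_A = m/(m+e) = 0.51/0.9800 = 0.5204.
B: p*_B = 0.23/0.5900 = 0.3898.
p*_A − p*_B = 0.5204 − 0.3898 = 0.1306.

0.131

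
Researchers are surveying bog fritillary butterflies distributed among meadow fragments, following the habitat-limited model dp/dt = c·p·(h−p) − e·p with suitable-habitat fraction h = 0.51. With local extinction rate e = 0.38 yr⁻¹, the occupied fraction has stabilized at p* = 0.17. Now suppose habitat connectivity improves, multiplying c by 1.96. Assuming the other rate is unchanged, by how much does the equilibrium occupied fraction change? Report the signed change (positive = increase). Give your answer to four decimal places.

Balance c(h−p*) = e gives c = e/(0.51 − 0.17000) = 0.38/0.34000 = 1.11765.
New p* = 0.51 − e/c = 0.51 − 0.38000/2.19059 = 0.33653.
Δp* = 0.33653 − 0.17000 = +0.16653.

0.1665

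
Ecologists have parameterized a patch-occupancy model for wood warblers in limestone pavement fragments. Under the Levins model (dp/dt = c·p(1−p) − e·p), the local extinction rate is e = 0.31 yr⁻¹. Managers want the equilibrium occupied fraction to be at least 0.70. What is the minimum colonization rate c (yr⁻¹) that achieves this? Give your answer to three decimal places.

p* = 1 − e/c ≥ 0.70 requires e/c ≤ 0.3000, i.e. c ≥ e/0.3000.
c_min = 0.31/0.3000 = 1.0333.

1.033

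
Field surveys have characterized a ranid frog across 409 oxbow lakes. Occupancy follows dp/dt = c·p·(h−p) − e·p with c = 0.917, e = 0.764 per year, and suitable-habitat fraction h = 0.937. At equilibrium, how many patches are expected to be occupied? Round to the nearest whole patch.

p* = h − e/c = 0.937 − 0.8332 = 0.1038.
Expected occupied patches = N × p* = 409 × 0.1038 = 42.47 ≈ 42.

42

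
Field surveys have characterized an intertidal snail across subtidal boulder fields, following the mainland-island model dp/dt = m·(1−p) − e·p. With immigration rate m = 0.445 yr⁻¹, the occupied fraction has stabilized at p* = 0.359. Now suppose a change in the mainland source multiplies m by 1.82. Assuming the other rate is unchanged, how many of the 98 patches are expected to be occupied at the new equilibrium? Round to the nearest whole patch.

49

Balance m(1−p*) = e·p* gives e = m(1−p*)/p* = 0.445×0.64100/0.35900 = 0.79455.
New p* = m/(m+e) = 0.80990/(0.80990+0.79455) = 0.50478.
Expected occupied = 98 × 0.50478 = 49.47 ≈ 49.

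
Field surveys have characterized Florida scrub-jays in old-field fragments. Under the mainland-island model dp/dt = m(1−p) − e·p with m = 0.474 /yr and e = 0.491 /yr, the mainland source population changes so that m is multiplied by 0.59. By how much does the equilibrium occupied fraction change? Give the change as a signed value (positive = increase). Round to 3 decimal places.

Before: p* = 0.474/(0.474+0.491) = 0.4912.
After: m = 0.27966, e = 0.491; p* = 0.27966/0.7707 = 0.3629.
Δp* = 0.3629 − 0.4912 = -0.1283.

-0.128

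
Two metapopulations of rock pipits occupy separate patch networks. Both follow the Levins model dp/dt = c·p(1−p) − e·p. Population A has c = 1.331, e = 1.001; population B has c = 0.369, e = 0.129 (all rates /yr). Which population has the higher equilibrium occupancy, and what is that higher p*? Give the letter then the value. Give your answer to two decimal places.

A: p*_A = 1 − 1.001/1.331 = 0.2479.
B: p*_B = 1 − 0.129/0.369 = 0.6504.
B is higher at 0.6504.

B, 0.65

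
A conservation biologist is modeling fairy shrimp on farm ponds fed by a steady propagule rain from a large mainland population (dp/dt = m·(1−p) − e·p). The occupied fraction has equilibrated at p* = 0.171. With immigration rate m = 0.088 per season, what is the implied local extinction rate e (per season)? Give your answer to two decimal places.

At equilibrium m(1−p*) = e·p*, so e = m(1−p*)/p*.
e = 0.088 × 0.8290 / 0.171 = 0.4266.

0.43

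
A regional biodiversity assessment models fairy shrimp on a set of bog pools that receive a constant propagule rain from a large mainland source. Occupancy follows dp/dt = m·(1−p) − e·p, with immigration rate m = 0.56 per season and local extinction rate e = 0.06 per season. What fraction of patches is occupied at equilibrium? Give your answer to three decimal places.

0.903

At equilibrium the propagule rain into empty patches balances local extinction: m(1−p*) = e·p*.
p* = m/(m+e) = 0.56/(0.56+0.06) = 0.56/0.6200 = 0.9032.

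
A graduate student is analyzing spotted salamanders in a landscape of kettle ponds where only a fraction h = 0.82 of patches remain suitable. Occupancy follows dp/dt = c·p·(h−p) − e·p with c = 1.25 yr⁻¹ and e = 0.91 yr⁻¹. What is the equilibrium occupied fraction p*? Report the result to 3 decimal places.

0.092

Setting dp/dt = 0 and dividing by p* gives c·(h−p*) = e.
So p* = h − e/c = 0.82 − 0.91/1.25 = 0.82 − 0.7280 = 0.0920.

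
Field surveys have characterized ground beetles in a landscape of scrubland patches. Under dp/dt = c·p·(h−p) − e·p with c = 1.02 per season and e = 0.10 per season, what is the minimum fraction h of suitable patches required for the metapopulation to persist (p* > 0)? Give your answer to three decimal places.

0.098

p* = h − e/c is positive only when h > e/c.
h_min = e/c = 0.10/1.02 = 0.0980.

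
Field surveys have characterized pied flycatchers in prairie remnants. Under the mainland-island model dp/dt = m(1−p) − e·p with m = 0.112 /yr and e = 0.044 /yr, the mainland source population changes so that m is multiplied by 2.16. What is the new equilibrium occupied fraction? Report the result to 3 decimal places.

Before: p* = 0.112/(0.112+0.044) = 0.7179.
After: m = 0.24192, e = 0.044; p* = 0.24192/0.2859 = 0.8461.

0.846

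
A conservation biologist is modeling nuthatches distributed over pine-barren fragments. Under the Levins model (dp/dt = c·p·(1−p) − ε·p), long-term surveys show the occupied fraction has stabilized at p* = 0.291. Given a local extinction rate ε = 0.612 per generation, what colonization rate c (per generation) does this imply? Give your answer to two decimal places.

0.86

At equilibrium c(1−p*) = ε, so c = ε/(1−p*).
c = 0.612/(1 − 0.291) = 0.612/0.7090 = 0.8632.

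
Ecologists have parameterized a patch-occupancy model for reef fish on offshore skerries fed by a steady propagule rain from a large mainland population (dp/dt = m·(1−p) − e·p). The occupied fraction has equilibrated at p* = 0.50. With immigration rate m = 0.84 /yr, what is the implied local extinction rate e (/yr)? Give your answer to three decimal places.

At equilibrium m(1−p*) = e·p*, so e = m(1−p*)/p*.
e = 0.84 × 0.5000 / 0.50 = 0.8400.

0.840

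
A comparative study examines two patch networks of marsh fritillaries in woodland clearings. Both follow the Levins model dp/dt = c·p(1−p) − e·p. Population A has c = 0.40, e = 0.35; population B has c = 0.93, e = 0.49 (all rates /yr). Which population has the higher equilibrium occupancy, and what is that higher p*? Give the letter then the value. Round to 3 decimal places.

A: p*_A = 1 − 0.35/0.40 = 0.1250.
B: p*_B = 1 − 0.49/0.93 = 0.4731.
B is higher at 0.4731.

B, 0.473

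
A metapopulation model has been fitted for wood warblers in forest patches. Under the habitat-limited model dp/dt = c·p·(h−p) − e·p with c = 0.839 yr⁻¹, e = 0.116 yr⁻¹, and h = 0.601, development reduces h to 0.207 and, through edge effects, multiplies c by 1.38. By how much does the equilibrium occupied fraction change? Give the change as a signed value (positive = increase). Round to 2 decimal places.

Before: p* = h − e/c = 0.601 − 0.116/0.839 = 0.601 − 0.1383 = 0.4627.
After: c = 1.15782, e = 0.116, h = 0.207; p* = 0.207 − 0.116/1.15782 = 0.1068.
Δp* = 0.1068 − 0.4627 = -0.3559.

-0.36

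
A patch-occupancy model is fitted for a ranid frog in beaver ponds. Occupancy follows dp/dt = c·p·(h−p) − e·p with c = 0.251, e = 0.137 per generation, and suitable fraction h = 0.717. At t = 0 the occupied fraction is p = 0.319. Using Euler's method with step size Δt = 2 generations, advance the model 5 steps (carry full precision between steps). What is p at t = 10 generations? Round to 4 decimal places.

0.2403

Update rule: p ← p + [c·p·(h−p) − e·p]·Δt with Δt = 2.
  1  |  dp/dt·Δt = -0.023671  |  p_1 = 0.295329
  2  |  dp/dt·Δt = -0.018405  |  p_2 = 0.276924
  3  |  dp/dt·Δt = -0.014700  |  p_3 = 0.262224
  4  |  dp/dt·Δt = -0.011984  |  p_4 = 0.250240
  5  |  dp/dt·Δt = -0.009931  |  p_5 = 0.240309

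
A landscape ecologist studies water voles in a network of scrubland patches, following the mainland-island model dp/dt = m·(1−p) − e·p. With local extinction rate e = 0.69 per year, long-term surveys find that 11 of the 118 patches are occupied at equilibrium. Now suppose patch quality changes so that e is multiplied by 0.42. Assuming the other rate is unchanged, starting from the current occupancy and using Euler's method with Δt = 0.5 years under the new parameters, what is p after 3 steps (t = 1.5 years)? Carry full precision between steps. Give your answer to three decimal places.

Observed p* = 11/118 = 0.09322.
Balance m(1−p*) = e·p* gives m = e·p*/(1−p*) = 0.69×0.09322/0.90678 = 0.07093.
Starting from p₀ = 0.09322; update p ← p + (dp/dt)·Δt with the new parameters.
p: 0.09322 → 0.11187  (Δp = +0.01865)
p: 0.11187 → 0.12716  (Δp = +0.01529)
p: 0.12716 → 0.13969  (Δp = +0.01253)

0.140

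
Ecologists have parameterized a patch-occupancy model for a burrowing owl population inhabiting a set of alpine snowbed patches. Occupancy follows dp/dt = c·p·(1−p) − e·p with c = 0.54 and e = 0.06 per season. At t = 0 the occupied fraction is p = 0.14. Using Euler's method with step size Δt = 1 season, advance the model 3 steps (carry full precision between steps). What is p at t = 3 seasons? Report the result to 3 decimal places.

Update rule: p ← p + [c·p·(1−p) − e·p]·Δt with Δt = 1.
step 1: Δp = +0.05662, p = 0.19662
step 2: Δp = +0.07350, p = 0.27012
step 3: Δp = +0.09026, p = 0.36037

0.360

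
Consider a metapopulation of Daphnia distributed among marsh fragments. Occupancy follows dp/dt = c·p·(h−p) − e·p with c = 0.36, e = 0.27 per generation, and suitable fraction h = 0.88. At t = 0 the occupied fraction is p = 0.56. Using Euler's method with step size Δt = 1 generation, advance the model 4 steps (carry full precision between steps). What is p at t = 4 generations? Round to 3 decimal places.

0.340

Update rule: p ← p + [c·p·(h−p) − e·p]·Δt with Δt = 1.
p: 0.56000 → 0.47331  (Δp = -0.08669)
p: 0.47331 → 0.41481  (Δp = -0.05850)
p: 0.41481 → 0.37228  (Δp = -0.04253)
p: 0.37228 → 0.33981  (Δp = -0.03247)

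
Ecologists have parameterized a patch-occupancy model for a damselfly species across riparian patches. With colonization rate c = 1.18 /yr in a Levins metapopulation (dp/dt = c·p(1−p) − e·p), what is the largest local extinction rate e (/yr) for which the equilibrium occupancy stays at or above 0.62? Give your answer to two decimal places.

0.45

1 − e/c ≥ 0.62 ⇒ e ≤ c(1 − 0.62) = 1.18 × 0.3800.
e_max = 0.4484.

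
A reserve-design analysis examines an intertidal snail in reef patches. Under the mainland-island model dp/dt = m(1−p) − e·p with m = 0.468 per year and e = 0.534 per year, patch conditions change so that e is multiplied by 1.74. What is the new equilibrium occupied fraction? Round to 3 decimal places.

Before: p* = 0.468/(0.468+0.534) = 0.4671.
After: m = 0.468, e = 0.92916; p* = 0.468/1.3972 = 0.3350.

0.335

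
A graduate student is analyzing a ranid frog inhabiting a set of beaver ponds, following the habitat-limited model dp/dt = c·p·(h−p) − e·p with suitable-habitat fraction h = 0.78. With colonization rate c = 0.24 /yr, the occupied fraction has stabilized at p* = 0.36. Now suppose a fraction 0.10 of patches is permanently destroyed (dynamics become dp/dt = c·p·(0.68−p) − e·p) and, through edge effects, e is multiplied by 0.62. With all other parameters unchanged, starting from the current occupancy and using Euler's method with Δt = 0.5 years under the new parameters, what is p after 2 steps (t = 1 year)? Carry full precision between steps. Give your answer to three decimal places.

0.365

Balance c(h−p*) = e gives e = 0.24×(0.78 − 0.36000) = 0.10080.
Starting from p₀ = 0.36000; update p ← p + (dp/dt)·Δt with the new parameters.
  1  |  dp/dt·Δt = +0.002575  |  p_1 = 0.362575
  2  |  dp/dt·Δt = +0.002481  |  p_2 = 0.365056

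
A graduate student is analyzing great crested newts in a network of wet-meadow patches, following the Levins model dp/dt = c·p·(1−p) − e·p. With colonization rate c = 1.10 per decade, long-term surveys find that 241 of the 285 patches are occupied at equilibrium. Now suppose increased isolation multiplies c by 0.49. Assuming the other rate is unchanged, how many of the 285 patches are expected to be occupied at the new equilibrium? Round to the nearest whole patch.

Observed p* = 241/285 = 0.84561.
Balance c(1−p*) = e gives e = 1.10×(1 − 0.84561) = 0.16983.
New p* = 1 − e/c = 1 − 0.16983/0.53900 = 0.68492.
Expected occupied = 285 × 0.68492 = 195.20 ≈ 195.

195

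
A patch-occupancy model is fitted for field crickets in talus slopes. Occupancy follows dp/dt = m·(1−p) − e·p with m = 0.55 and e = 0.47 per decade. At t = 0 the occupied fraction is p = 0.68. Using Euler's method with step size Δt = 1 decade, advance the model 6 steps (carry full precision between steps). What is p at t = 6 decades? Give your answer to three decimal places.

0.539

Update rule: p ← p + [m·(1−p) − e·p]·Δt with Δt = 1.
  1  |  dp/dt·Δt = -0.143600  |  p_1 = 0.536400
  2  |  dp/dt·Δt = +0.002872  |  p_2 = 0.539272
  3  |  dp/dt·Δt = -0.000057  |  p_3 = 0.539215
  4  |  dp/dt·Δt = +0.000001  |  p_4 = 0.539216
  5  |  dp/dt·Δt = -0.000000  |  p_5 = 0.539216
  6  |  dp/dt·Δt = +0.000000  |  p_6 = 0.539216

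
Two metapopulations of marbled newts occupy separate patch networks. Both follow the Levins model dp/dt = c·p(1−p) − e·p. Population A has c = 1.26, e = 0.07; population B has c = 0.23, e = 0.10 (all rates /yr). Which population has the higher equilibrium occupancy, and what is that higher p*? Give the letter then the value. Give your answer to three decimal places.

A: p*_A = 1 − 0.07/1.26 = 0.9444.
B: p*_B = 1 − 0.10/0.23 = 0.5652.
A is higher at 0.9444.

A, 0.944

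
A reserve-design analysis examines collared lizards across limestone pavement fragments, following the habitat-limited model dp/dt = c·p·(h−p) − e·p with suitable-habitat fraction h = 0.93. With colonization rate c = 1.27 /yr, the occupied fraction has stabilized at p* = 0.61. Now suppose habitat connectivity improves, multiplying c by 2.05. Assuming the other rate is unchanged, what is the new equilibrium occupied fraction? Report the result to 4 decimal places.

Balance c(h−p*) = e gives e = 1.27×(0.93 − 0.61000) = 0.40640.
New p* = 0.93 − e/c = 0.93 − 0.40640/2.60350 = 0.77390.

0.7739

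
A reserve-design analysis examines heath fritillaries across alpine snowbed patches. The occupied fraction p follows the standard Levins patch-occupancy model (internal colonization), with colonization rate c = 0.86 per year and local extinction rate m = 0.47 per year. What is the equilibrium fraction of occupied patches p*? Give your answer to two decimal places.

Setting dp/dt = 0 and dividing through by p* gives c·(1−p*) = m.
So p* = 1 − m/c = 1 − 0.47/0.86 = 1 − 0.5465 = 0.4535.

0.45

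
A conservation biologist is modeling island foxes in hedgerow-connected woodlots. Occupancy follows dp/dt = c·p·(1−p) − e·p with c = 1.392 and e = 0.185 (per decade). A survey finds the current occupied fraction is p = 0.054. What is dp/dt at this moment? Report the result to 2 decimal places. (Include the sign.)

0.06

Colonization term: c·p·(1−p) = 1.392×0.054×0.9460 = 0.07111.
Extinction term: e·p = 0.00999.
dp/dt = 0.07111 − 0.00999 = 0.06112.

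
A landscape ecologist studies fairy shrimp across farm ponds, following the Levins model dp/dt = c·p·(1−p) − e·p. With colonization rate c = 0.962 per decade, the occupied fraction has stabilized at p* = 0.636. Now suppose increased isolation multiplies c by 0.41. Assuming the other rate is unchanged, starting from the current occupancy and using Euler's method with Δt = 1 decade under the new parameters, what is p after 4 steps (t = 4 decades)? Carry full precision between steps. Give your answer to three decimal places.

0.335

Balance c(1−p*) = e gives e = 0.962×(1 − 0.63600) = 0.35017.
Starting from p₀ = 0.63600; update p ← p + (dp/dt)·Δt with the new parameters.
t = 1: p = 0.63600 + (-0.13140) = 0.50460
t = 2: p = 0.50460 + (-0.07810) = 0.42650
t = 3: p = 0.42650 + (-0.05287) = 0.37363
t = 4: p = 0.37363 + (-0.03853) = 0.33510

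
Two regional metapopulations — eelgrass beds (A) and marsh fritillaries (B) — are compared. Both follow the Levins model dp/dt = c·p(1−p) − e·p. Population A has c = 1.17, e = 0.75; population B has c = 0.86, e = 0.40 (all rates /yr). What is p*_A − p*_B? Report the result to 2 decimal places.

A: p*_A = 1 − 0.75/1.17 = 0.3590.
B: p*_B = 1 − 0.40/0.86 = 0.5349.
p*_A − p*_B = 0.3590 − 0.5349 = -0.1759.

-0.18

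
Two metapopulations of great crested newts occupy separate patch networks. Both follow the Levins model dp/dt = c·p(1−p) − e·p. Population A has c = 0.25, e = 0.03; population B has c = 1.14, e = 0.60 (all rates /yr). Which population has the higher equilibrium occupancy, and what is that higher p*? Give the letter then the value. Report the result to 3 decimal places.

A: p*_A = 1 − 0.03/0.25 = 0.8800.
B: p*_B = 1 − 0.60/1.14 = 0.4737.
A is higher at 0.8800.

A, 0.880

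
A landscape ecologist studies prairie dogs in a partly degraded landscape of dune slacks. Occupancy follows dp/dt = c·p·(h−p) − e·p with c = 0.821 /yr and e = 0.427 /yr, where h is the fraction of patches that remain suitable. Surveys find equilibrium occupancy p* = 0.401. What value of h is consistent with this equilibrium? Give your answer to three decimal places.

At equilibrium c(h−p*) = e, so h = p* + e/c.
h = 0.401 + 0.427/0.821 = 0.401 + 0.5201 = 0.9211.

0.921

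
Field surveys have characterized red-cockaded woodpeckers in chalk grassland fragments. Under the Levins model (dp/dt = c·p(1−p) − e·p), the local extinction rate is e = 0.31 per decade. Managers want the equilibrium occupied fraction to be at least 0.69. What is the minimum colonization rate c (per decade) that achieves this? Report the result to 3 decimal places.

1.000

p* = 1 − e/c ≥ 0.69 requires e/c ≤ 0.3100, i.e. c ≥ e/0.3100.
c_min = 0.31/0.3100 = 1.0000.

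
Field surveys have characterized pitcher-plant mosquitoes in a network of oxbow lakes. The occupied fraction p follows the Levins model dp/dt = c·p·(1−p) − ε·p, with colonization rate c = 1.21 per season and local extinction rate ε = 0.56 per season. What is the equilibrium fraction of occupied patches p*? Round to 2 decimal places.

Setting dp/dt = 0 and dividing through by p* gives c·(1−p*) = ε.
So p* = 1 − ε/c = 1 − 0.56/1.21 = 1 − 0.4628 = 0.5372.

0.54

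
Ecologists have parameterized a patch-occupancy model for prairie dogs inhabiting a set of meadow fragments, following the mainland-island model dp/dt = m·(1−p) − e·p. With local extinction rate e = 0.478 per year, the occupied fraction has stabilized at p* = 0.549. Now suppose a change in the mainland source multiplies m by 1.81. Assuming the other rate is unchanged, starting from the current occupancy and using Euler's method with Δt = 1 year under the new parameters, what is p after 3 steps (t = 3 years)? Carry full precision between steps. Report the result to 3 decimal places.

Balance m(1−p*) = e·p* gives m = e·p*/(1−p*) = 0.478×0.54900/0.45100 = 0.58187.
Starting from p₀ = 0.54900; update p ← p + (dp/dt)·Δt with the new parameters.
  1  |  dp/dt·Δt = +0.212562  |  p_1 = 0.761562
  2  |  dp/dt·Δt = -0.112908  |  p_2 = 0.648653
  3  |  dp/dt·Δt = +0.059975  |  p_3 = 0.708628

0.709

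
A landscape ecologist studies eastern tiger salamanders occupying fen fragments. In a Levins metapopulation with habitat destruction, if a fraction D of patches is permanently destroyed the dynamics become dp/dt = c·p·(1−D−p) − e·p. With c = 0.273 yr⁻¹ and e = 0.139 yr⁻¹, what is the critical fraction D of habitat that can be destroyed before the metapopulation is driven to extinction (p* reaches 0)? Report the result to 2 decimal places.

The nontrivial equilibrium is p* = (1−D) − e/c; extinction occurs when this hits zero.
So D_crit = 1 − e/c = 1 − 0.139/0.273 = 1 − 0.5092 = 0.4908.
Note this equals the original equilibrium occupancy — the Levins extinction-debt result.

0.49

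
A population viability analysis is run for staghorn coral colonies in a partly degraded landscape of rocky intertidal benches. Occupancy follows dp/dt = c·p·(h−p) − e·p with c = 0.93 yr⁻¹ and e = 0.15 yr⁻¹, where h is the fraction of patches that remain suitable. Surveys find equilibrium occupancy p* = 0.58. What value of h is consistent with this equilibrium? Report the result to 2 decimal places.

0.74

At equilibrium c(h−p*) = e, so h = p* + e/c.
h = 0.58 + 0.15/0.93 = 0.58 + 0.1613 = 0.7413.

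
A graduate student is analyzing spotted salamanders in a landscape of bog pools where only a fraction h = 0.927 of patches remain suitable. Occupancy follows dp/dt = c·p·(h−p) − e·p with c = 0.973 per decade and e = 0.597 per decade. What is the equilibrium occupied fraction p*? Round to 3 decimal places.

Setting dp/dt = 0 and dividing by p* gives c·(h−p*) = e.
So p* = h − e/c = 0.927 − 0.597/0.973 = 0.927 − 0.6136 = 0.3134.

0.313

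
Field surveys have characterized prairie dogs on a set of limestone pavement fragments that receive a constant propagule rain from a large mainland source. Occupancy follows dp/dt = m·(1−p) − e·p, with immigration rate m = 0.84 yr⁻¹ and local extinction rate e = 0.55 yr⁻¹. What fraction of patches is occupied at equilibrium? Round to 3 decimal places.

Setting dp/dt = 0: m − m·p* = e·p*, so m = (m+e)·p*.
p* = m/(m+e) = 0.84/(0.84+0.55) = 0.84/1.3900 = 0.6043.

0.604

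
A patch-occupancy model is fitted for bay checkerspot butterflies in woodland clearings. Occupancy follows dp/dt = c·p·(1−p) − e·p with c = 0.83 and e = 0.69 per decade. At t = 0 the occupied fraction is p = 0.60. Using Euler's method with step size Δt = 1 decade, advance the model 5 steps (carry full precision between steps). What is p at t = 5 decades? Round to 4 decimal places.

Update rule: p ← p + [c·p·(1−p) − e·p]·Δt with Δt = 1.
t = 1: p = 0.60000 + (-0.21480) = 0.38520
t = 2: p = 0.38520 + (-0.06923) = 0.31597
t = 3: p = 0.31597 + (-0.03863) = 0.27734
t = 4: p = 0.27734 + (-0.02501) = 0.25233
t = 5: p = 0.25233 + (-0.01752) = 0.23481

0.2348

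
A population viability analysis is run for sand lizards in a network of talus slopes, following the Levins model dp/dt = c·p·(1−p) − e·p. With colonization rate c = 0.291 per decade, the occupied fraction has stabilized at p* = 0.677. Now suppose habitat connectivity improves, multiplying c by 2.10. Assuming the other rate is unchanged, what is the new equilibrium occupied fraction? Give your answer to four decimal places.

Balance c(1−p*) = e gives e = 0.291×(1 − 0.67700) = 0.09399.
New p* = 1 − e/c = 1 − 0.09399/0.61110 = 0.84620.

0.8462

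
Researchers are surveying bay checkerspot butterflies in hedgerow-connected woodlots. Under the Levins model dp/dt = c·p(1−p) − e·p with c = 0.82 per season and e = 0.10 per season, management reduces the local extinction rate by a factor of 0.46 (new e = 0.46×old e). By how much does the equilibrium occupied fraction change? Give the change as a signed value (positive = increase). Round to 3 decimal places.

0.066

Before: p* = 1 − 0.10/0.82 = 0.8780.
After the change, c = 0.82, e = 0.046, so p* = 1 − 0.046/0.82 = 0.9439.
Δp* = 0.9439 − 0.8780 = +0.0659.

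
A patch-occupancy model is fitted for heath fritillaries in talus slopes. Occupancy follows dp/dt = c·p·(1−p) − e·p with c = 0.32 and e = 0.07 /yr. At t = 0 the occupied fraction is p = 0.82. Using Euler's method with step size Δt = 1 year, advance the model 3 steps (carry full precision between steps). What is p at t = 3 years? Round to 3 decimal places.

Update rule: p ← p + [c·p·(1−p) − e·p]·Δt with Δt = 1.
  1  |  dp/dt·Δt = -0.010168  |  p_1 = 0.809832
  2  |  dp/dt·Δt = -0.007407  |  p_2 = 0.802425
  3  |  dp/dt·Δt = -0.005437  |  p_3 = 0.796988

0.797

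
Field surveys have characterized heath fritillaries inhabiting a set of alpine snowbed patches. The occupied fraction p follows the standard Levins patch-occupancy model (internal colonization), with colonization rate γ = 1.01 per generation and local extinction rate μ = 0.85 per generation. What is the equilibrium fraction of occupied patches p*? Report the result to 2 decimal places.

At equilibrium, colonization balances extinction: γ·p*·(1−p*) = μ·p*.
So p* = 1 − μ/γ = 1 − 0.85/1.01 = 1 − 0.8416 = 0.1584.

0.16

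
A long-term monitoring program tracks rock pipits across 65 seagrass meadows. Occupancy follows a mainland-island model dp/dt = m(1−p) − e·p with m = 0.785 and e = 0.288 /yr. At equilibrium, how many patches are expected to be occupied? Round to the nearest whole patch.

p* = m/(m+e) = 0.785/1.0730 = 0.7316.
Expected occupied patches = N × p* = 65 × 0.7316 = 47.55 ≈ 48.

48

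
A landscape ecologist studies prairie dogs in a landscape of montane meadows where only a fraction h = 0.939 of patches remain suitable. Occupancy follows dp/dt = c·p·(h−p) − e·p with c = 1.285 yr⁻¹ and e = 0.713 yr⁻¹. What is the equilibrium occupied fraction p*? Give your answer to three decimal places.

0.384

Setting dp/dt = 0 and dividing by p* gives c·(h−p*) = e.
So p* = h − e/c = 0.939 − 0.713/1.285 = 0.939 − 0.5549 = 0.3841.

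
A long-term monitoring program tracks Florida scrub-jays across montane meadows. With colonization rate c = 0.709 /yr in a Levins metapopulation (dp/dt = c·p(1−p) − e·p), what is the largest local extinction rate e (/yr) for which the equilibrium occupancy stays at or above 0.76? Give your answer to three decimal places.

1 − e/c ≥ 0.76 ⇒ e ≤ c(1 − 0.76) = 0.709 × 0.2400.
e_max = 0.1702.

0.170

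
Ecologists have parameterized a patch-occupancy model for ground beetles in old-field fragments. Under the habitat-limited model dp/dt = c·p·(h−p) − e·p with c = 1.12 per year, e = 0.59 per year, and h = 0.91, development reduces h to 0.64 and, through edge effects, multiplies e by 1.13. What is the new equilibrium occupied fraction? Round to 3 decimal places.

0.045

Before: p* = h − e/c = 0.91 − 0.59/1.12 = 0.91 − 0.5268 = 0.3832.
After: c = 1.12, e = 0.6667, h = 0.64; p* = 0.64 − 0.6667/1.12 = 0.0447.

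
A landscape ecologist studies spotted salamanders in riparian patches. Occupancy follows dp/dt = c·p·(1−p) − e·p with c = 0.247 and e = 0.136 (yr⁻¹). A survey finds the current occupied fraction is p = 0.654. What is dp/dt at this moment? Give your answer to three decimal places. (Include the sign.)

Colonization term: c·p·(1−p) = 0.247×0.654×0.3460 = 0.05589.
Extinction term: e·p = 0.08894.
dp/dt = 0.05589 − 0.08894 = -0.03305.

-0.033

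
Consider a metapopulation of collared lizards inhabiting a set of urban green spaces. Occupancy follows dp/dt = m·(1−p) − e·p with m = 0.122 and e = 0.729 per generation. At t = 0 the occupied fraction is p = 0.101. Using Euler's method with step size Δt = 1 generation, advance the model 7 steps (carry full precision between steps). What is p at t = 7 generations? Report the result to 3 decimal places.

0.143

Update rule: p ← p + [m·(1−p) − e·p]·Δt with Δt = 1.
step 1: Δp = +0.03605, p = 0.13705
step 2: Δp = +0.00537, p = 0.14242
step 3: Δp = +0.00080, p = 0.14322
step 4: Δp = +0.00012, p = 0.14334
step 5: Δp = +0.00002, p = 0.14336
step 6: Δp = +0.00000, p = 0.14336
step 7: Δp = +0.00000, p = 0.14336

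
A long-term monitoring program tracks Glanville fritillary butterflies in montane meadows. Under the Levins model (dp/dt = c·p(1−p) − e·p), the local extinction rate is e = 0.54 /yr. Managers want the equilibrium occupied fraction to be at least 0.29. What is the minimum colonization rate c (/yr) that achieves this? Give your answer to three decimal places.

0.761

p* = 1 − e/c ≥ 0.29 requires e/c ≤ 0.7100, i.e. c ≥ e/0.7100.
c_min = 0.54/0.7100 = 0.7606.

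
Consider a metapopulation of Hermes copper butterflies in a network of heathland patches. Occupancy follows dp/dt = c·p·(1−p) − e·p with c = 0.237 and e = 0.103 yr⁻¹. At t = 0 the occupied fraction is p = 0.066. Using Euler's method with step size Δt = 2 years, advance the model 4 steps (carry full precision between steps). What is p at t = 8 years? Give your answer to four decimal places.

Update rule: p ← p + [c·p·(1−p) − e·p]·Δt with Δt = 2.
p: 0.06600 → 0.08162  (Δp = +0.01562)
p: 0.08162 → 0.10034  (Δp = +0.01872)
p: 0.10034 → 0.12246  (Δp = +0.02212)
p: 0.12246 → 0.14817  (Δp = +0.02571)

0.1482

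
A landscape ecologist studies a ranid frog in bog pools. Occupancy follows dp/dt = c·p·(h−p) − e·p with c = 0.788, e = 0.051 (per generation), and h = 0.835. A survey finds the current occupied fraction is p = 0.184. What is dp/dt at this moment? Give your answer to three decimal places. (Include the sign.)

0.085

Colonization term: c·p·(h−p) = 0.788×0.184×0.6510 = 0.09439.
Extinction term: e·p = 0.00938.
dp/dt = 0.09439 − 0.00938 = 0.08501.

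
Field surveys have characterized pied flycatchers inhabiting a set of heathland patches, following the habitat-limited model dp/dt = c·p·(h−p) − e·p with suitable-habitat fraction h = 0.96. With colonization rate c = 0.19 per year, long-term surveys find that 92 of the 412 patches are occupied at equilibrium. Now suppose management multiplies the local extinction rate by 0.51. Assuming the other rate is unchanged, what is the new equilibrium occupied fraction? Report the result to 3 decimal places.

Observed p* = 92/412 = 0.22330.
Balance c(h−p*) = e gives e = 0.19×(0.96 − 0.22330) = 0.13997.
New p* = 0.96 − e/c = 0.96 − 0.07138/0.19000 = 0.58432.

0.584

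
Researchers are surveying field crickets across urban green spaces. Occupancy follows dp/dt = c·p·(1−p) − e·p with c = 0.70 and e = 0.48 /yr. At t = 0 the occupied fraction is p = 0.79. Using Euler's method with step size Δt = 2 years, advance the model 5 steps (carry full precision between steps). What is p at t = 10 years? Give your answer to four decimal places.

0.3078

Update rule: p ← p + [c·p·(1−p) − e·p]·Δt with Δt = 2.
p: 0.79000 → 0.26386  (Δp = -0.52614)
p: 0.26386 → 0.28249  (Δp = +0.01863)
p: 0.28249 → 0.29506  (Δp = +0.01258)
p: 0.29506 → 0.30300  (Δp = +0.00794)
p: 0.30300 → 0.30779  (Δp = +0.00479)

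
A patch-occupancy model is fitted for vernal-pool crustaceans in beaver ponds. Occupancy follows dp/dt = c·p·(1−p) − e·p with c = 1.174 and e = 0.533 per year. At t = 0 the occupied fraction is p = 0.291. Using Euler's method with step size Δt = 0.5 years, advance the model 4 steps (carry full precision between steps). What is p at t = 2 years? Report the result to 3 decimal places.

0.446

Update rule: p ← p + [c·p·(1−p) − e·p]·Δt with Δt = 0.5.
step 1: Δp = +0.04356, p = 0.33456
step 2: Δp = +0.04152, p = 0.37608
step 3: Δp = +0.03751, p = 0.41359
step 4: Δp = +0.03215, p = 0.44574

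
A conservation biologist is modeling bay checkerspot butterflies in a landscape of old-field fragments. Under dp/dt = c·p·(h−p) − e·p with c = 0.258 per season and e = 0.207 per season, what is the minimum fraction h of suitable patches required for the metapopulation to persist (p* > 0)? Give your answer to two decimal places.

0.80

p* = h − e/c is positive only when h > e/c.
h_min = e/c = 0.207/0.258 = 0.8023.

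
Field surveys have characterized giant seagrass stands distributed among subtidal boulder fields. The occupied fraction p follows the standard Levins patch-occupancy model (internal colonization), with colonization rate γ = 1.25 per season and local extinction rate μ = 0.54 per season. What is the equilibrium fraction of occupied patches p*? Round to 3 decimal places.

0.568

Setting dp/dt = 0 and dividing through by p* gives γ·(1−p*) = μ.
So p* = 1 − μ/γ = 1 − 0.54/1.25 = 1 − 0.4320 = 0.5680.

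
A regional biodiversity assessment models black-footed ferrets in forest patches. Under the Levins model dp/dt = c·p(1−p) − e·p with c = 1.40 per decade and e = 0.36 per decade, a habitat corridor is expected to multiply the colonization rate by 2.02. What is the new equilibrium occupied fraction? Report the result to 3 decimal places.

0.873

Before: p* = 1 − 0.36/1.40 = 0.7429.
After the change, c = 2.828, e = 0.36, so p* = 1 − 0.36/2.828 = 0.8727.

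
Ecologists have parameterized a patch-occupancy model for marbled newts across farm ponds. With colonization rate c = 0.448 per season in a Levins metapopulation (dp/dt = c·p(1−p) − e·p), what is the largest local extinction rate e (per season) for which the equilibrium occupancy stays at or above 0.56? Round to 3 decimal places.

0.197

1 − e/c ≥ 0.56 ⇒ e ≤ c(1 − 0.56) = 0.448 × 0.4400.
e_max = 0.1971.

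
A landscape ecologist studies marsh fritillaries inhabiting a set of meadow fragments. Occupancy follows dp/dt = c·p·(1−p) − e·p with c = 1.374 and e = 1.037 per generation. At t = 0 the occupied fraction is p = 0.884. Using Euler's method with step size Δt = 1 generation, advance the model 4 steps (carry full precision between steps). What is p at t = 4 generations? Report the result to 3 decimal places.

Update rule: p ← p + [c·p·(1−p) − e·p]·Δt with Δt = 1.
  1  |  dp/dt·Δt = -0.775813  |  p_1 = 0.108187
  2  |  dp/dt·Δt = +0.020377  |  p_2 = 0.128565
  3  |  dp/dt·Δt = +0.020616  |  p_3 = 0.149180
  4  |  dp/dt·Δt = +0.019696  |  p_4 = 0.168876

0.169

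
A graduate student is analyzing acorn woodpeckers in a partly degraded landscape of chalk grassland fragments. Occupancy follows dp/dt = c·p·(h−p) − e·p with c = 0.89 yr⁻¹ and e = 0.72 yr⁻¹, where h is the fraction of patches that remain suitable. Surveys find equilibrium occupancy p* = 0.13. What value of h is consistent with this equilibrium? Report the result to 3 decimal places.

0.939

At equilibrium c(h−p*) = e, so h = p* + e/c.
h = 0.13 + 0.72/0.89 = 0.13 + 0.8090 = 0.9390.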